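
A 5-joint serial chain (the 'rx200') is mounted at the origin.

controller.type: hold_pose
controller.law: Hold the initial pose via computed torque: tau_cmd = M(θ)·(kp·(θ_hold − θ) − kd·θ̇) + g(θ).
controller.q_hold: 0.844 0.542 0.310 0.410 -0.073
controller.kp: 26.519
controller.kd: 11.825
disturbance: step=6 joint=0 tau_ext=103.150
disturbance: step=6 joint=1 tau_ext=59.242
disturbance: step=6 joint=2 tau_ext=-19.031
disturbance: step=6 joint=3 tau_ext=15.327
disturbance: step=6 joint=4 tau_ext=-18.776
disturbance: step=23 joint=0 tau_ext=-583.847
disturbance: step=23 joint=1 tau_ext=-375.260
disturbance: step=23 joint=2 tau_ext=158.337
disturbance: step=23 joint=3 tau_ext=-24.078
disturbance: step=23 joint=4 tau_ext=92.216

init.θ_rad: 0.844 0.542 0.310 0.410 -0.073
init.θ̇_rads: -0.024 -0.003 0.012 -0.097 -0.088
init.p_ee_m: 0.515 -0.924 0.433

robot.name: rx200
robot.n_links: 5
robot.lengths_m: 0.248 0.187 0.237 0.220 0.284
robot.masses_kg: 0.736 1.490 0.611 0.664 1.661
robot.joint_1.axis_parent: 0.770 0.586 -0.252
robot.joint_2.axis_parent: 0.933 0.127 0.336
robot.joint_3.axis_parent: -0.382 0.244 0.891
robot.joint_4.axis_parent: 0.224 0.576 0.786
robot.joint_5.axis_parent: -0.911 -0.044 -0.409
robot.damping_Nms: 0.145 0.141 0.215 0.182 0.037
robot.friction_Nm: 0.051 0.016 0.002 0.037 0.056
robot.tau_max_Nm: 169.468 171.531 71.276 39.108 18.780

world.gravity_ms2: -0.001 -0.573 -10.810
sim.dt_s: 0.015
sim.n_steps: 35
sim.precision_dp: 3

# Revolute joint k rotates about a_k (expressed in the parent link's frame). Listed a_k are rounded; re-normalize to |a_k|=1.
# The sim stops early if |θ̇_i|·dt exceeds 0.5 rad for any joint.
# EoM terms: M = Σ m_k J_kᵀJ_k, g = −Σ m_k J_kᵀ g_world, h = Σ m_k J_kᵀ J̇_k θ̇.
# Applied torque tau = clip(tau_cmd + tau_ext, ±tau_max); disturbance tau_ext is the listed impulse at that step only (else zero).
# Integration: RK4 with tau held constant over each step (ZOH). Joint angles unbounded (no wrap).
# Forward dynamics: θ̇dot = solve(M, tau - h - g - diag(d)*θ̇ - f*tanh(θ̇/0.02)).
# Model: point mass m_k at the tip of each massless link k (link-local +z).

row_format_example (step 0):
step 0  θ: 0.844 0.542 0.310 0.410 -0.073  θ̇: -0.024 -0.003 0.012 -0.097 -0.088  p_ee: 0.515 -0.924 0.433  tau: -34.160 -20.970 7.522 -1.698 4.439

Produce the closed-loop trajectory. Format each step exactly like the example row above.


step 1  θ: 0.844 0.542 0.309 0.409 -0.073  θ̇: -0.019 -0.012 -0.029 -0.042 -0.027  p_ee: 0.514 -0.925 0.433  tau: -34.258 -21.023 7.521 -1.732 4.451
step 2  θ: 0.843 0.541 0.309 0.409 -0.073  θ̇: -0.016 -0.001 -0.004 -0.045 -0.031  p_ee: 0.514 -0.925 0.433  tau: -34.341 -21.068 7.519 -1.758 4.465
step 3  θ: 0.843 0.541 0.308 0.409 -0.073  θ̇: -0.013 0.004 0.009 -0.044 -0.031  p_ee: 0.514 -0.925 0.433  tau: -34.412 -21.105 7.520 -1.779 4.477
step 4  θ: 0.843 0.541 0.308 0.409 -0.073  θ̇: -0.010 0.006 0.017 -0.041 -0.029  p_ee: 0.514 -0.925 0.434  tau: -34.472 -21.137 7.521 -1.796 4.488
step 5  θ: 0.843 0.541 0.307 0.409 -0.073  θ̇: -0.008 0.008 0.022 -0.038 -0.028  p_ee: 0.514 -0.925 0.434  tau: -34.523 -21.164 7.522 -1.811 4.497
step 6  θ: 0.843 0.541 0.307 0.409 -0.073  θ̇: -0.006 0.009 0.026 -0.035 -0.027  p_ee: 0.514 -0.925 0.434  tau: 68.584 38.055 -11.507 13.504 -14.271
step 7  θ: 0.847 0.540 0.307 0.416 -0.073  θ̇: 0.501 -0.013 0.071 0.979 -0.112  p_ee: 0.516 -0.925 0.429  tau: -53.248 -31.847 11.005 -4.531 7.899
step 8  θ: 0.854 0.540 0.308 0.429 -0.076  θ̇: 0.438 -0.045 0.102 0.713 -0.167  p_ee: 0.520 -0.926 0.421  tau: -50.626 -30.199 10.614 -4.001 7.396
step 9  θ: 0.860 0.539 0.310 0.438 -0.078  θ̇: 0.372 -0.058 0.105 0.527 -0.171  p_ee: 0.523 -0.926 0.414  tau: -48.364 -28.796 10.257 -3.575 6.961
step 10  θ: 0.865 0.539 0.312 0.445 -0.081  θ̇: 0.309 -0.059 0.094 0.395 -0.149  p_ee: 0.525 -0.927 0.409  tau: -46.417 -27.603 9.934 -3.229 6.587
step 11  θ: 0.869 0.538 0.313 0.450 -0.083  θ̇: 0.250 -0.052 0.079 0.298 -0.116  p_ee: 0.527 -0.927 0.405  tau: -44.739 -26.587 9.646 -2.945 6.265
step 12  θ: 0.872 0.537 0.314 0.454 -0.084  θ̇: 0.197 -0.041 0.064 0.224 -0.080  p_ee: 0.529 -0.927 0.401  tau: -43.296 -25.723 9.391 -2.711 5.989
step 13  θ: 0.875 0.537 0.315 0.457 -0.085  θ̇: 0.150 -0.028 0.049 0.168 -0.045  p_ee: 0.530 -0.928 0.399  tau: -42.054 -24.988 9.168 -2.517 5.753
step 14  θ: 0.877 0.537 0.316 0.459 -0.086  θ̇: 0.109 -0.014 0.040 0.121 -0.017  p_ee: 0.531 -0.928 0.397  tau: -40.986 -24.362 8.972 -2.355 5.551
step 15  θ: 0.878 0.537 0.317 0.460 -0.086  θ̇: 0.075 -0.004 0.037 0.074 -0.006  p_ee: 0.531 -0.928 0.396  tau: -40.067 -23.829 8.803 -2.220 5.382
step 16  θ: 0.879 0.537 0.318 0.461 -0.086  θ̇: 0.047 -0.001 0.022 0.044 0.005  p_ee: 0.532 -0.928 0.395  tau: -39.277 -23.374 8.656 -2.110 5.240
step 17  θ: 0.880 0.537 0.318 0.461 -0.087  θ̇: 0.023 -0.000 0.003 0.026 0.018  p_ee: 0.532 -0.928 0.394  tau: -38.600 -22.987 8.527 -2.023 5.121
step 18  θ: 0.880 0.537 0.319 0.461 -0.087  θ̇: 0.005 -0.004 -0.020 0.016 0.035  p_ee: 0.532 -0.928 0.394  tau: -38.023 -22.659 8.414 -1.952 5.020
step 19  θ: 0.880 0.537 0.319 0.461 -0.087  θ̇: -0.009 -0.008 -0.034 0.003 0.043  p_ee: 0.532 -0.928 0.394  tau: -37.533 -22.381 8.314 -1.895 4.934
step 20  θ: 0.880 0.537 0.319 0.460 -0.087  θ̇: -0.019 -0.011 -0.037 -0.015 0.042  p_ee: 0.532 -0.928 0.395  tau: -37.118 -22.145 8.226 -1.850 4.863
step 21  θ: 0.879 0.537 0.319 0.459 -0.086  θ̇: -0.028 -0.013 -0.040 -0.028 0.038  p_ee: 0.531 -0.928 0.395  tau: -36.764 -21.947 8.148 -1.817 4.805
step 22  θ: 0.879 0.537 0.318 0.459 -0.086  θ̇: -0.036 -0.014 -0.043 -0.037 0.035  p_ee: 0.531 -0.928 0.396  tau: -36.462 -21.779 8.078 -1.793 4.757
step 23  θ: 0.878 0.537 0.318 0.458 -0.086  θ̇: -0.042 -0.014 -0.045 -0.044 0.033  p_ee: 0.531 -0.928 0.396  tau: -169.468 -171.531 71.276 -25.853 18.780
step 24  θ: 0.958 0.423 0.500 0.178 -0.375  θ̇: 11.565 -18.169 17.751 -32.936 -33.284  p_ee: 0.531 -0.932 0.401  tau: -12.904 6.859 -3.894 0.234 2.276
step 25  θ: 1.107 0.151 0.575 -0.161 -0.714  θ̇: 7.852 -16.041 -3.314 -14.619 -15.619  p_ee: 0.521 -0.924 0.408  tau: -17.090 6.988 -2.919 -1.328 3.351
step 26  θ: 1.201 -0.049 0.492 -0.316 -0.900  θ̇: 5.049 -10.955 -6.507 -7.200 -10.044  p_ee: 0.508 -0.910 0.414  tau: -18.230 7.979 -3.508 -1.358 3.700
step 27  θ: 1.264 -0.184 0.400 -0.399 -1.027  θ̇: 3.413 -7.276 -5.281 -4.447 -7.109  p_ee: 0.497 -0.894 0.419  tau: -19.289 7.978 -3.925 -1.291 3.775
step 28  θ: 1.306 -0.274 0.332 -0.455 -1.117  θ̇: 2.338 -4.774 -3.638 -3.281 -5.092  p_ee: 0.488 -0.879 0.424  tau: -20.625 6.985 -4.041 -1.425 3.785
step 29  θ: 1.335 -0.332 0.287 -0.498 -1.182  θ̇: 1.577 -3.078 -2.422 -2.519 -3.571  p_ee: 0.481 -0.867 0.428  tau: -22.137 5.317 -3.985 -1.764 3.797
step 30  θ: 1.355 -0.369 0.257 -0.531 -1.226  θ̇: 1.013 -1.895 -1.608 -1.862 -2.381  p_ee: 0.475 -0.858 0.431  tau: -23.673 3.278 -3.841 -2.230 3.825
step 31  θ: 1.367 -0.391 0.236 -0.554 -1.254  θ̇: 0.581 -1.036 -1.062 -1.266 -1.434  p_ee: 0.470 -0.853 0.434  tau: -25.129 1.086 -3.645 -2.747 3.864
step 32  θ: 1.373 -0.401 0.223 -0.569 -1.270  θ̇: 0.243 -0.392 -0.686 -0.734 -0.672  p_ee: 0.465 -0.850 0.436  tau: -26.455 -1.119 -3.411 -3.263 3.906
step 33  θ: 1.374 -0.404 0.215 -0.576 -1.276  θ̇: -0.025 0.103 -0.427 -0.267 -0.052  p_ee: 0.462 -0.849 0.438  tau: -27.639 -3.251 -3.147 -3.745 3.946
step 34  θ: 1.372 -0.399 0.210 -0.577 -1.273  θ̇: -0.237 0.491 -0.228 0.104 0.424  p_ee: 0.458 -0.851 0.439  tau: -28.696 -5.256 -2.859 -4.174 3.998
step 35  θ: 1.368 -0.389 0.208 -0.574 -1.264  θ̇: -0.408 0.818 -0.026 0.359 0.800  p_ee: 0.455 -0.854 0.440


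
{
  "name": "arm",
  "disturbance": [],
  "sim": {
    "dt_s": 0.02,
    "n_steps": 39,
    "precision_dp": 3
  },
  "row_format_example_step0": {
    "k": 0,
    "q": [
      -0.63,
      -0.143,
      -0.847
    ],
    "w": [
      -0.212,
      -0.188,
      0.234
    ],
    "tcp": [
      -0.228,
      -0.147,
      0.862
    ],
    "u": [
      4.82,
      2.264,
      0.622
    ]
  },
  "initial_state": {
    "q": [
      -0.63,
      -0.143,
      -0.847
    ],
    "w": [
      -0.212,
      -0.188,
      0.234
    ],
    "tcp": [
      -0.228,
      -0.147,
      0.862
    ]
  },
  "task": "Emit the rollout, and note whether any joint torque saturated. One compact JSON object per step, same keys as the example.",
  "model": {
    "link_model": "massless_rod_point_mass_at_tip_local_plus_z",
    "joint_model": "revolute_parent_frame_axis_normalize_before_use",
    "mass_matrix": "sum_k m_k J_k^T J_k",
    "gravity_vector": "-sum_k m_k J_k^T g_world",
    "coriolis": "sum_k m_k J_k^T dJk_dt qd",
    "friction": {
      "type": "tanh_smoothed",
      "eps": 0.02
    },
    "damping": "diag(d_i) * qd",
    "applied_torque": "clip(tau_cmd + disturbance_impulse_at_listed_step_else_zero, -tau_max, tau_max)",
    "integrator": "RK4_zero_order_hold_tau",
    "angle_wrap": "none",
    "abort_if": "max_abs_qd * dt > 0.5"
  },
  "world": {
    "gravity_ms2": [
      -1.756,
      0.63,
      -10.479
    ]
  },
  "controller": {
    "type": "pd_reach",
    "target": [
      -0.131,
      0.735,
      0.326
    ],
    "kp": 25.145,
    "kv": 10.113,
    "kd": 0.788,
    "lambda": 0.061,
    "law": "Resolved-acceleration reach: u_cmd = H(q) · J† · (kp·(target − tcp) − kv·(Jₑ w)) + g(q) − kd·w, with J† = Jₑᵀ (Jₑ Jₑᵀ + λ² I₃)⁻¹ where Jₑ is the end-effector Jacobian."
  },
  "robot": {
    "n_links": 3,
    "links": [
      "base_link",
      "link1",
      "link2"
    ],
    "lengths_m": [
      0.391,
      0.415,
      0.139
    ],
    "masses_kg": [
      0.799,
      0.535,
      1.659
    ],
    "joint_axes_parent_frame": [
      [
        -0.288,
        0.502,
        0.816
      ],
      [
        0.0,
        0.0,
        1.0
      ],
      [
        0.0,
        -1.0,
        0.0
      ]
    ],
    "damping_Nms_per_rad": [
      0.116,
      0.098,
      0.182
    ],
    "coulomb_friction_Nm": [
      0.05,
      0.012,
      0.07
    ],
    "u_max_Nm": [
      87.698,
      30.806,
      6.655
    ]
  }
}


{"k":1,"q":[-0.64,-0.108,-0.857],"w":[-0.751,3.471,-1.142],"tcp":[-0.23,-0.145,0.861],"u":[4.927,-0.74,1.642]}
{"k":2,"q":[-0.651,-0.071,-0.866],"w":[-0.36,0.369,0.197],"tcp":[-0.233,-0.143,0.86],"u":[5.378,1.988,0.38]}
{"k":3,"q":[-0.662,-0.035,-0.875],"w":[-0.775,3.071,-1.073],"tcp":[-0.236,-0.141,0.858],"u":[5.484,-0.23,1.353]}
{"k":4,"q":[-0.675,0.006,-0.888],"w":[-0.539,1.181,-0.206],"tcp":[-0.24,-0.138,0.857],"u":[5.772,1.486,0.481]}
{"k":5,"q":[-0.688,0.044,-0.899],"w":[-0.763,2.571,-0.951],"tcp":[-0.244,-0.136,0.855],"u":[5.909,0.371,1.011]}
{"k":6,"q":[-0.703,0.088,-0.915],"w":[-0.689,1.88,-0.646],"tcp":[-0.248,-0.133,0.852],"u":[6.106,1.065,0.617]}
{"k":7,"q":[-0.718,0.131,-0.931],"w":[-0.777,2.351,-0.964],"tcp":[-0.252,-0.13,0.85],"u":[6.261,0.738,0.776]}
{"k":8,"q":[-0.733,0.177,-0.951],"w":[-0.78,2.261,-0.972],"tcp":[-0.256,-0.126,0.847],"u":[6.426,0.905,0.657]}
{"k":9,"q":[-0.749,0.224,-0.972],"w":[-0.812,2.4,-1.117],"tcp":[-0.26,-0.123,0.844],"u":[6.583,0.861,0.665]}
{"k":10,"q":[-0.766,0.272,-0.995],"w":[-0.828,2.458,-1.213],"tcp":[-0.264,-0.118,0.841],"u":[6.739,0.882,0.634]}
{"k":11,"q":[-0.782,0.322,-1.02],"w":[-0.841,2.536,-1.322],"tcp":[-0.268,-0.114,0.837],"u":[6.89,0.875,0.621]}
{"k":12,"q":[-0.799,0.373,-1.048],"w":[-0.846,2.605,-1.424],"tcp":[-0.272,-0.109,0.834],"u":[7.036,0.864,0.612]}
{"k":13,"q":[-0.816,0.426,-1.077],"w":[-0.844,2.671,-1.522],"tcp":[-0.276,-0.103,0.83],"u":[7.175,0.841,0.612]}
{"k":14,"q":[-0.833,0.48,-1.109],"w":[-0.834,2.733,-1.613],"tcp":[-0.28,-0.097,0.825],"u":[7.304,0.805,0.621]}
{"k":15,"q":[-0.849,0.535,-1.142],"w":[-0.816,2.79,-1.697],"tcp":[-0.283,-0.09,0.821],"u":[7.422,0.755,0.64]}
{"k":16,"q":[-0.865,0.592,-1.176],"w":[-0.789,2.842,-1.773],"tcp":[-0.286,-0.083,0.816],"u":[7.529,0.691,0.669]}
{"k":17,"q":[-0.881,0.649,-1.212],"w":[-0.752,2.891,-1.839],"tcp":[-0.289,-0.076,0.811],"u":[7.623,0.611,0.711]}
{"k":18,"q":[-0.895,0.707,-1.25],"w":[-0.706,2.934,-1.895],"tcp":[-0.292,-0.068,0.806],"u":[7.705,0.516,0.763]}
{"k":19,"q":[-0.909,0.766,-1.288],"w":[-0.65,2.974,-1.94],"tcp":[-0.294,-0.06,0.801],"u":[7.778,0.406,0.826]}
{"k":20,"q":[-0.921,0.826,-1.327],"w":[-0.584,3.009,-1.975],"tcp":[-0.296,-0.051,0.795],"u":[7.842,0.283,0.898]}
{"k":21,"q":[-0.932,0.886,-1.367],"w":[-0.508,3.04,-1.999],"tcp":[-0.298,-0.043,0.79],"u":[7.9,0.147,0.98]}
{"k":22,"q":[-0.942,0.947,-1.407],"w":[-0.423,3.065,-2.012],"tcp":[-0.3,-0.034,0.784],"u":[7.954,0.001,1.069]}
{"k":23,"q":[-0.949,1.008,-1.447],"w":[-0.328,3.086,-2.014],"tcp":[-0.301,-0.025,0.778],"u":[8.008,-0.154,1.163]}
{"k":24,"q":[-0.955,1.07,-1.487],"w":[-0.223,3.1,-2.006],"tcp":[-0.302,-0.016,0.772],"u":[8.064,-0.314,1.261]}
{"k":25,"q":[-0.958,1.132,-1.527],"w":[-0.11,3.107,-1.986],"tcp":[-0.302,-0.007,0.766],"u":[8.126,-0.477,1.359]}
{"k":26,"q":[-0.959,1.194,-1.566],"w":[0.011,3.104,-1.956],"tcp":[-0.302,0.001,0.761],"u":[8.199,-0.64,1.457]}
{"k":27,"q":[-0.957,1.256,-1.605],"w":[0.136,3.085,-1.917],"tcp":[-0.302,0.009,0.755],"u":[8.3,-0.796,1.552]}
{"k":28,"q":[-0.953,1.317,-1.643],"w":[0.268,3.058,-1.865],"tcp":[-0.302,0.017,0.749],"u":[8.405,-0.948,1.641]}
{"k":29,"q":[-0.947,1.377,-1.679],"w":[0.408,3.018,-1.803],"tcp":[-0.301,0.024,0.744],"u":[8.513,-1.093,1.721]}
{"k":30,"q":[-0.937,1.437,-1.715],"w":[0.553,2.964,-1.731],"tcp":[-0.3,0.03,0.739],"u":[8.619,-1.225,1.792]}
{"k":31,"q":[-0.925,1.496,-1.748],"w":[0.704,2.894,-1.651],"tcp":[-0.299,0.036,0.734],"u":[8.714,-1.341,1.852]}
{"k":32,"q":[-0.909,1.552,-1.78],"w":[0.857,2.807,-1.564],"tcp":[-0.296,0.041,0.73],"u":[8.781,-1.439,1.9]}
{"k":33,"q":[-0.89,1.607,-1.811],"w":[1.013,2.704,-1.47],"tcp":[-0.294,0.045,0.726],"u":[8.799,-1.515,1.937]}
{"k":34,"q":[-0.869,1.66,-1.839],"w":[1.167,2.583,-1.373],"tcp":[-0.29,0.049,0.723],"u":[8.74,-1.564,1.962]}
{"k":35,"q":[-0.844,1.71,-1.866],"w":[1.315,2.444,-1.273],"tcp":[-0.286,0.051,0.721],"u":[8.571,-1.584,1.975]}
{"k":36,"q":[-0.816,1.758,-1.89],"w":[1.45,2.284,-1.172],"tcp":[-0.281,0.053,0.719],"u":[8.265,-1.568,1.978]}
{"k":37,"q":[-0.786,1.801,-1.912],"w":[1.566,2.102,-1.072],"tcp":[-0.276,0.055,0.718],"u":[7.809,-1.515,1.973]}
{"k":38,"q":[-0.754,1.841,-1.933],"w":[1.655,1.9,-0.976],"tcp":[-0.269,0.055,0.717],"u":[7.217,-1.427,1.961]}
{"k":39,"q":[-0.72,1.877,-1.951],"w":[1.71,1.683,-0.885],"tcp":[-0.262,0.056,0.717]}
{"summary": "any joint saturated: no"}


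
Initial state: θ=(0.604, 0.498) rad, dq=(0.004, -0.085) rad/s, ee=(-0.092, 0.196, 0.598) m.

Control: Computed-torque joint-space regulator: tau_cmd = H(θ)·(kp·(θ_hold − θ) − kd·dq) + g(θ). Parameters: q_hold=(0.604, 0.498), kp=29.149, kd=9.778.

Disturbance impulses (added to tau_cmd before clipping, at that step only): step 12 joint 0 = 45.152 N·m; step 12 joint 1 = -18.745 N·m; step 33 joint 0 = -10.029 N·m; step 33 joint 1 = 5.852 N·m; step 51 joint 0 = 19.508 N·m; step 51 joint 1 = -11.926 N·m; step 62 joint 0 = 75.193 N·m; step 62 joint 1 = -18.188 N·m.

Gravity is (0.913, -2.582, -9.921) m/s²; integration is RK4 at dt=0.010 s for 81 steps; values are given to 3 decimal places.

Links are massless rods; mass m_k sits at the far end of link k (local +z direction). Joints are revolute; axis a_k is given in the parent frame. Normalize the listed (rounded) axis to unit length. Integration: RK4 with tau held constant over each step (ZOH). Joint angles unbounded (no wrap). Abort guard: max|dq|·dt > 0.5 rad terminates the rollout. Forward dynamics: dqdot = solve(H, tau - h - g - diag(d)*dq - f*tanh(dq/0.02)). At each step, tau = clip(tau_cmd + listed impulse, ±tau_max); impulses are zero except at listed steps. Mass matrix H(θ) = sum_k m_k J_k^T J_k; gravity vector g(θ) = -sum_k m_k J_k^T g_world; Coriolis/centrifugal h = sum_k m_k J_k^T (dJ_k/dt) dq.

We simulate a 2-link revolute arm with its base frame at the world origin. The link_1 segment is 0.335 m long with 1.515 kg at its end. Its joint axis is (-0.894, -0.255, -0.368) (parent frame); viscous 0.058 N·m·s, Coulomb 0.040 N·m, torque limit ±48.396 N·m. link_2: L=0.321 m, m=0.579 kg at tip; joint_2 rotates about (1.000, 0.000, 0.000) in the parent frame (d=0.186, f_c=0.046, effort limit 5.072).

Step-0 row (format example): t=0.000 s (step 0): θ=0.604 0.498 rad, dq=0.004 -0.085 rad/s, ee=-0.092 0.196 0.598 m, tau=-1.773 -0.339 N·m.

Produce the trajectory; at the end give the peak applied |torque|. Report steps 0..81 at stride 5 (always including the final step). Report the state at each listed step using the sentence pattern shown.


t=0.050 s (step 5): θ=0.605 0.496 rad, dq=0.012 -0.005 rad/s, ee=-0.092 0.196 0.598 m, tau=-1.741 -0.368 N·m.
t=0.100 s (step 10): θ=0.605 0.496 rad, dq=0.005 -0.001 rad/s, ee=-0.092 0.197 0.598 m, tau=-1.718 -0.376 N·m.
t=0.150 s (step 15): θ=0.650 0.551 rad, dq=1.502 1.744 rad/s, ee=-0.098 0.204 0.589 m, tau=-5.806 0.086 N·m.
t=0.200 s (step 20): θ=0.703 0.606 rad, dq=0.705 0.587 rad/s, ee=-0.105 0.217 0.578 m, tau=-4.856 0.007 N·m.
t=0.250 s (step 25): θ=0.726 0.621 rad, dq=0.242 0.065 rad/s, ee=-0.108 0.225 0.573 m, tau=-4.088 -0.089 N·m.
t=0.300 s (step 30): θ=0.731 0.619 rad, dq=-0.001 -0.079 rad/s, ee=-0.108 0.228 0.571 m, tau=-3.481 -0.211 N·m.
t=0.350 s (step 35): θ=0.726 0.625 rad, dq=-0.207 0.512 rad/s, ee=-0.108 0.224 0.572 m, tau=-2.089 -0.796 N·m.
t=0.400 s (step 40): θ=0.714 0.638 rad, dq=-0.286 0.049 rad/s, ee=-0.108 0.213 0.575 m, tau=-1.977 -0.705 N·m.
t=0.450 s (step 45): θ=0.699 0.636 rad, dq=-0.272 -0.075 rad/s, ee=-0.107 0.206 0.578 m, tau=-1.898 -0.677 N·m.
t=0.500 s (step 50): θ=0.687 0.631 rad, dq=-0.238 -0.111 rad/s, ee=-0.106 0.200 0.581 m, tau=-1.844 -0.663 N·m.
t=0.550 s (step 55): θ=0.694 0.632 rad, dq=0.211 -0.030 rad/s, ee=-0.106 0.204 0.580 m, tau=-3.459 -0.247 N·m.
t=0.600 s (step 60): θ=0.700 0.628 rad, dq=0.026 -0.116 rad/s, ee=-0.106 0.208 0.578 m, tau=-3.016 -0.335 N·m.
t=0.650 s (step 65): θ=0.748 0.682 rad, dq=1.616 1.775 rad/s, ee=-0.113 0.218 0.567 m, tau=-7.333 0.077 N·m.
t=0.700 s (step 70): θ=0.803 0.734 rad, dq=0.664 0.474 rad/s, ee=-0.120 0.232 0.554 m, tau=-5.997 -0.029 N·m.
t=0.750 s (step 75): θ=0.821 0.742 rad, dq=0.120 -0.079 rad/s, ee=-0.121 0.239 0.550 m, tau=-4.935 -0.158 N·m.
t=0.800 s (step 80): θ=0.820 0.733 rad, dq=-0.160 -0.236 rad/s, ee=-0.120 0.241 0.550 m, tau=-4.130 -0.301 N·m.
t=0.810 s (step 81): θ=0.818 0.731 rad, dq=-0.198 -0.252 rad/s, ee=-0.120 0.241 0.551 m.
max |tau| (N·m): 48.396


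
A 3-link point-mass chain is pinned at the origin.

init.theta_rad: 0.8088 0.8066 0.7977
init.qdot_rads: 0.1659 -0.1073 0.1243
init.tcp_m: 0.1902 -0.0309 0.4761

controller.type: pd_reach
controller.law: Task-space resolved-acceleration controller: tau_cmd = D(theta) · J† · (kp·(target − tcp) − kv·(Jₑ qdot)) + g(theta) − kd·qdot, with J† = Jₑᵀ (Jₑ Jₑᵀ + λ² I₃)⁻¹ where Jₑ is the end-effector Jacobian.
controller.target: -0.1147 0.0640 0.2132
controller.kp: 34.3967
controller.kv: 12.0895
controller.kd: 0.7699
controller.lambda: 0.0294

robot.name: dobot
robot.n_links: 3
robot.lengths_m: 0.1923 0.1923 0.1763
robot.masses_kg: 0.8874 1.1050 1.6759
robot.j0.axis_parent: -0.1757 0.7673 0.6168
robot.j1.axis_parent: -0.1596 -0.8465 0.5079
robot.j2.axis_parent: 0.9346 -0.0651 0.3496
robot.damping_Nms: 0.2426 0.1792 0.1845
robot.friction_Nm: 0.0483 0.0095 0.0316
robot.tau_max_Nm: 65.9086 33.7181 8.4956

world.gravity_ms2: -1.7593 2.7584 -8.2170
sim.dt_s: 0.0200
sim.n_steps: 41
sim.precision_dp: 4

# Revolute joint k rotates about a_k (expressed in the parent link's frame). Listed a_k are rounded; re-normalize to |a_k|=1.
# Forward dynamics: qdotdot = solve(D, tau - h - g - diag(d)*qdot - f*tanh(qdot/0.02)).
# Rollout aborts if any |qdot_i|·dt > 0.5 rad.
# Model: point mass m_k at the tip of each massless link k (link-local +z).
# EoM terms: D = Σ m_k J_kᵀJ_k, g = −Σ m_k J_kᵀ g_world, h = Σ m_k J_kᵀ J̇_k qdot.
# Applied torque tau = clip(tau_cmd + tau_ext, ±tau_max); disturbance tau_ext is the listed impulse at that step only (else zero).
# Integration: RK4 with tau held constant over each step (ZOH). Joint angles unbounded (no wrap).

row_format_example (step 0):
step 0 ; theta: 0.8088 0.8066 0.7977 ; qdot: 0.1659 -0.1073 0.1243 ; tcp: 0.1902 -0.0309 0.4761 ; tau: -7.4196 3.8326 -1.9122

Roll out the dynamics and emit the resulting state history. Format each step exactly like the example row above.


step 1 ; theta: 0.8214 0.8253 0.7906 ; qdot: 1.0012 1.7975 -0.7504 ; tcp: 0.1910 -0.0307 0.4753 ; tau: -6.5387 1.5189 -1.0600
step 2 ; theta: 0.8305 0.8460 0.7879 ; qdot: 0.0061 0.4508 0.3814 ; tcp: 0.1907 -0.0318 0.4745 ; tau: -5.2391 2.1795 -1.9379
step 3 ; theta: 0.8378 0.8683 0.7847 ; qdot: 0.6478 1.6582 -0.6196 ; tcp: 0.1893 -0.0335 0.4740 ; tau: -4.8147 0.7324 -0.9635
step 4 ; theta: 0.8429 0.8902 0.7818 ; qdot: -0.0605 0.6627 0.2386 ; tcp: 0.1873 -0.0356 0.4736 ; tau: -4.1012 1.2900 -1.6412
step 5 ; theta: 0.8464 0.9115 0.7783 ; qdot: 0.3598 1.3793 -0.5153 ; tcp: 0.1847 -0.0381 0.4735 ; tau: -3.8576 0.3920 -0.9123
step 6 ; theta: 0.8486 0.9321 0.7746 ; qdot: -0.0856 0.7635 0.0756 ; tcp: 0.1818 -0.0407 0.4735 ; tau: -3.4728 0.7203 -1.3836
step 7 ; theta: 0.8496 0.9515 0.7708 ; qdot: 0.1466 1.1305 -0.4048 ; tcp: 0.1785 -0.0435 0.4735 ; tau: -3.2992 0.1960 -0.9116
step 8 ; theta: 0.8497 0.9702 0.7667 ; qdot: -0.1025 0.7959 -0.0562 ; tcp: 0.1750 -0.0463 0.4737 ; tau: -3.0809 0.3305 -1.1836
step 9 ; theta: 0.8489 0.9880 0.7627 ; qdot: 0.0085 0.9582 -0.3256 ; tcp: 0.1714 -0.0493 0.4739 ; tau: -2.9472 0.0289 -0.9091
step 10 ; theta: 0.8475 1.0051 0.7583 ; qdot: -0.1293 0.7754 -0.1342 ; tcp: 0.1676 -0.0522 0.4741 ; tau: -2.7968 0.0577 -1.0470
step 11 ; theta: 0.8454 1.0211 0.7542 ; qdot: -0.0862 0.8299 -0.2767 ; tcp: 0.1636 -0.0551 0.4743 ; tau: -2.6704 -0.1234 -0.8869
step 12 ; theta: 0.8428 1.0366 0.7497 ; qdot: -0.1627 0.7273 -0.1797 ; tcp: 0.1596 -0.0581 0.4746 ; tau: -2.5369 -0.1502 -0.9419
step 13 ; theta: 0.8397 1.0512 0.7454 ; qdot: -0.1521 0.7337 -0.2515 ; tcp: 0.1555 -0.0610 0.4749 ; tau: -2.4060 -0.2731 -0.8455
step 14 ; theta: 0.8362 1.0652 0.7409 ; qdot: -0.1930 0.6751 -0.2100 ; tcp: 0.1513 -0.0639 0.4751 ; tau: -2.2716 -0.3291 -0.8516
step 15 ; theta: 0.8323 1.0786 0.7363 ; qdot: -0.1934 0.6643 -0.2478 ; tcp: 0.1471 -0.0667 0.4754 ; tau: -2.1340 -0.4258 -0.7872
step 16 ; theta: 0.8282 1.0915 0.7315 ; qdot: -0.2137 0.6290 -0.2360 ; tcp: 0.1428 -0.0695 0.4756 ; tau: -1.9935 -0.4945 -0.7685
step 17 ; theta: 0.8239 1.1039 0.7266 ; qdot: -0.2144 0.6149 -0.2609 ; tcp: 0.1384 -0.0723 0.4759 ; tau: -1.8485 -0.5796 -0.7182
step 18 ; theta: 0.8196 1.1159 0.7213 ; qdot: -0.2207 0.5930 -0.2665 ; tcp: 0.1341 -0.0750 0.4761 ; tau: -1.7000 -0.6533 -0.6872
step 19 ; theta: 0.8152 1.1277 0.7158 ; qdot: -0.2162 0.5814 -0.2898 ; tcp: 0.1297 -0.0777 0.4763 ; tau: -1.5467 -0.7333 -0.6422
step 20 ; theta: 0.8109 1.1391 0.7098 ; qdot: -0.2109 0.5688 -0.3078 ; tcp: 0.1254 -0.0803 0.4764 ; tau: -1.3891 -0.8089 -0.6048
step 21 ; theta: 0.8068 1.1504 0.7034 ; qdot: -0.1978 0.5621 -0.3362 ; tcp: 0.1210 -0.0828 0.4765 ; tau: -1.2261 -0.8870 -0.5609
step 22 ; theta: 0.8030 1.1616 0.6964 ; qdot: -0.1808 0.5572 -0.3661 ; tcp: 0.1168 -0.0853 0.4766 ; tau: -1.0575 -0.9637 -0.5193
step 23 ; theta: 0.7996 1.1727 0.6887 ; qdot: -0.1566 0.5567 -0.4044 ; tcp: 0.1126 -0.0876 0.4766 ; tau: -0.8824 -1.0418 -0.4743
step 24 ; theta: 0.7968 1.1839 0.6802 ; qdot: -0.1263 0.5592 -0.4481 ; tcp: 0.1085 -0.0899 0.4766 ; tau: -0.7004 -1.1199 -0.4292
step 25 ; theta: 0.7947 1.1951 0.6708 ; qdot: -0.0880 0.5657 -0.5008 ; tcp: 0.1045 -0.0921 0.4765 ; tau: -0.5108 -1.1991 -0.3817
step 26 ; theta: 0.7934 1.2065 0.6602 ; qdot: -0.0419 0.5757 -0.5619 ; tcp: 0.1007 -0.0942 0.4764 ; tau: -0.3136 -1.2790 -0.3331
step 27 ; theta: 0.7930 1.2181 0.6483 ; qdot: 0.0074 0.5840 -0.6218 ; tcp: 0.0971 -0.0962 0.4762 ; tau: -0.1061 -1.3546 -0.2914
step 28 ; theta: 0.7937 1.2299 0.6353 ; qdot: 0.0582 0.5890 -0.6812 ; tcp: 0.0937 -0.0981 0.4759 ; tau: 0.1115 -1.4240 -0.2544
step 29 ; theta: 0.7956 1.2419 0.6206 ; qdot: 0.1325 0.6105 -0.7846 ; tcp: 0.0906 -0.0999 0.4756 ; tau: 0.3307 -1.5069 -0.1879
step 30 ; theta: 0.7991 1.2543 0.6040 ; qdot: 0.2116 0.6310 -0.8815 ; tcp: 0.0877 -0.1015 0.4752 ; tau: 0.5411 -1.5837 -0.1387
step 31 ; theta: 0.8042 1.2671 0.5852 ; qdot: 0.3052 0.6575 -0.9998 ; tcp: 0.0852 -0.1030 0.4746 ; tau: 0.7348 -1.6605 -0.0820
step 32 ; theta: 0.8113 1.2805 0.5640 ; qdot: 0.4053 0.6832 -1.1202 ; tcp: 0.0831 -0.1044 0.4740 ; tau: 0.8959 -1.7281 -0.0358
step 33 ; theta: 0.8205 1.2945 0.5403 ; qdot: 0.5132 0.7088 -1.2496 ; tcp: 0.0814 -0.1055 0.4732 ; tau: 1.0071 -1.7853 0.0067
step 34 ; theta: 0.8318 1.3088 0.5141 ; qdot: 0.6227 0.7304 -1.3761 ; tcp: 0.0802 -0.1065 0.4723 ; tau: 1.0486 -1.8258 0.0361
step 35 ; theta: 0.8453 1.3236 0.4855 ; qdot: 0.7302 0.7465 -1.4973 ; tcp: 0.0795 -0.1073 0.4712 ; tau: 1.0049 -1.8467 0.0529
step 36 ; theta: 0.8609 1.3386 0.4545 ; qdot: 0.8295 0.7546 -1.6045 ; tcp: 0.0793 -0.1079 0.4700 ; tau: 0.8692 -1.8456 0.0533
step 37 ; theta: 0.8783 1.3536 0.4216 ; qdot: 0.9162 0.7539 -1.6943 ; tcp: 0.0795 -0.1082 0.4686 ; tau: 0.6473 -1.8240 0.0392
step 38 ; theta: 0.8973 1.3686 0.3872 ; qdot: 0.9863 0.7444 -1.7638 ; tcp: 0.0802 -0.1083 0.4671 ; tau: 0.3571 -1.7855 0.0132
step 39 ; theta: 0.9175 1.3833 0.3515 ; qdot: 1.0382 0.7271 -1.8143 ; tcp: 0.0812 -0.1082 0.4654 ; tau: 0.0240 -1.7359 -0.0191
step 40 ; theta: 0.9385 1.3975 0.3151 ; qdot: 1.0718 0.7038 -1.8481 ; tcp: 0.0825 -0.1079 0.4636 ; tau: -0.3253 -1.6816 -0.0523
step 41 ; theta: 0.9601 1.4113 0.2780 ; qdot: 1.0883 0.6765 -1.8689 ; tcp: 0.0840 -0.1075 0.4617


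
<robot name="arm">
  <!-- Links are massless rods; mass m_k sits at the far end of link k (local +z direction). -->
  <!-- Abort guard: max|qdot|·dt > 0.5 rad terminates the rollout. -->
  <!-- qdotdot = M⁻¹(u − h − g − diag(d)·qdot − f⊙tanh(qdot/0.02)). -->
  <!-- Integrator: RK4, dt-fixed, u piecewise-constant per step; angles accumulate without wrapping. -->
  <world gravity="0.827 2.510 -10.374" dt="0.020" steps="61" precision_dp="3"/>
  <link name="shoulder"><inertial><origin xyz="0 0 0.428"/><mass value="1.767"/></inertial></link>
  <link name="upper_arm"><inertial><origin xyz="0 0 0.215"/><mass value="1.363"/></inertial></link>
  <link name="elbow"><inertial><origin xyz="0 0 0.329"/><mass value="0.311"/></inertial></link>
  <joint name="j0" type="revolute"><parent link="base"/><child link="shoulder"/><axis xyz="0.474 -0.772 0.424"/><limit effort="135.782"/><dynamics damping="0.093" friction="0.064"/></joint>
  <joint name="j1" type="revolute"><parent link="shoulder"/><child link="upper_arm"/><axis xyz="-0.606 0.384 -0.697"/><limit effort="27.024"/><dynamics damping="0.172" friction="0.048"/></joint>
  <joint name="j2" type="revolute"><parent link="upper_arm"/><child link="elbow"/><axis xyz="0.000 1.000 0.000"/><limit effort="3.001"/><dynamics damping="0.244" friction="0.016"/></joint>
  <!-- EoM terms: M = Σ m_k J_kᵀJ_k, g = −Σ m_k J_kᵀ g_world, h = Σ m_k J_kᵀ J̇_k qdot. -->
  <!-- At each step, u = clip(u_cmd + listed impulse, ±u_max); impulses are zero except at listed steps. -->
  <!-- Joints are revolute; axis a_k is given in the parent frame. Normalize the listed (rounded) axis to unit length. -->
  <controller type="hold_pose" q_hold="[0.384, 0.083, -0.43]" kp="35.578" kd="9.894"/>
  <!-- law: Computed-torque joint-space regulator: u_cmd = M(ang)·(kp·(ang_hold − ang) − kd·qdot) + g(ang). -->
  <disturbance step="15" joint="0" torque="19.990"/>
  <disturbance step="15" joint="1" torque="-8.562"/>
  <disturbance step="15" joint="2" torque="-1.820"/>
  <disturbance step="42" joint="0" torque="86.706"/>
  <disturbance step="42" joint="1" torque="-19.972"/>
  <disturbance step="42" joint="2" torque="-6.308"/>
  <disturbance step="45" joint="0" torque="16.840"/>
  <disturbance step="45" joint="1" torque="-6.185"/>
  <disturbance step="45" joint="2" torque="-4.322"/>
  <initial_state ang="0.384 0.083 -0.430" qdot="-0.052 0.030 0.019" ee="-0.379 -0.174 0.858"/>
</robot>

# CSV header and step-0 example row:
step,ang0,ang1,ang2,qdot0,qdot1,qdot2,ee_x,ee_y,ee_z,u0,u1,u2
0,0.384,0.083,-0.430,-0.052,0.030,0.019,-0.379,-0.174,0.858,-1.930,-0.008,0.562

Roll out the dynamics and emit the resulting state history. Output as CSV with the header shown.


step,ang0,ang1,ang2,qdot0,qdot1,qdot2,ee_x,ee_y,ee_z,u0,u1,u2
1,0.383,0.083,-0.430,-0.043,0.013,0.011,-0.378,-0.173,0.858,-2.004,0.016,0.570
2,0.382,0.084,-0.430,-0.034,0.007,0.006,-0.377,-0.173,0.858,-2.072,0.035,0.577
3,0.382,0.084,-0.429,-0.025,0.005,0.004,-0.377,-0.172,0.859,-2.134,0.050,0.582
4,0.381,0.084,-0.429,-0.017,0.004,0.003,-0.377,-0.172,0.859,-2.189,0.064,0.586
5,0.381,0.084,-0.429,-0.011,0.003,0.002,-0.377,-0.172,0.859,-2.238,0.075,0.590
6,0.381,0.084,-0.429,-0.006,0.002,0.001,-0.376,-0.172,0.859,-2.279,0.085,0.594
7,0.381,0.084,-0.429,-0.002,0.001,0.001,-0.376,-0.172,0.859,-2.313,0.093,0.596
8,0.381,0.084,-0.429,0.000,-0.000,-0.000,-0.376,-0.172,0.859,-2.342,0.101,0.599
9,0.381,0.084,-0.429,0.003,-0.001,-0.001,-0.376,-0.172,0.859,-2.367,0.107,0.601
10,0.381,0.084,-0.429,0.004,-0.001,-0.001,-0.376,-0.172,0.859,-2.387,0.112,0.602
11,0.381,0.084,-0.429,0.005,-0.002,-0.001,-0.377,-0.172,0.859,-2.405,0.116,0.604
12,0.381,0.084,-0.429,0.006,-0.002,-0.001,-0.377,-0.172,0.859,-2.420,0.119,0.605
13,0.381,0.084,-0.429,0.007,-0.002,-0.002,-0.377,-0.172,0.859,-2.432,0.122,0.606
14,0.381,0.084,-0.429,0.007,-0.002,-0.002,-0.377,-0.172,0.859,-2.443,0.125,0.606
15,0.381,0.084,-0.429,0.007,-0.002,-0.002,-0.377,-0.172,0.859,17.538,-8.435,-1.213
16,0.382,0.067,-0.430,0.028,-1.682,-0.017,-0.379,-0.179,0.856,-6.606,1.886,0.989
17,0.383,0.038,-0.430,0.054,-1.208,-0.038,-0.383,-0.191,0.851,-6.144,1.664,0.951
18,0.384,0.017,-0.431,0.066,-0.846,-0.038,-0.386,-0.201,0.847,-5.716,1.468,0.913
19,0.385,0.003,-0.432,0.067,-0.567,-0.031,-0.389,-0.207,0.844,-5.322,1.295,0.875
20,0.386,-0.006,-0.432,0.063,-0.352,-0.022,-0.390,-0.212,0.842,-4.964,1.143,0.840
21,0.388,-0.011,-0.433,0.055,-0.187,-0.014,-0.392,-0.215,0.840,-4.638,1.009,0.809
22,0.389,-0.014,-0.433,0.046,-0.061,-0.009,-0.393,-0.216,0.839,-4.344,0.890,0.781
23,0.389,-0.014,-0.433,0.033,0.023,-0.004,-0.393,-0.217,0.839,-4.079,0.791,0.756
24,0.390,-0.013,-0.433,0.016,0.060,0.001,-0.393,-0.217,0.839,-3.843,0.716,0.735
25,0.390,-0.012,-0.433,0.002,0.089,0.004,-0.393,-0.216,0.839,-3.637,0.651,0.717
26,0.390,-0.010,-0.433,-0.009,0.113,0.006,-0.393,-0.215,0.839,-3.461,0.594,0.702
27,0.390,-0.007,-0.433,-0.016,0.132,0.008,-0.393,-0.214,0.840,-3.310,0.543,0.689
28,0.389,-0.004,-0.432,-0.022,0.145,0.009,-0.392,-0.213,0.841,-3.179,0.499,0.677
29,0.389,-0.001,-0.432,-0.026,0.154,0.009,-0.391,-0.211,0.841,-3.065,0.459,0.667
30,0.388,0.002,-0.432,-0.029,0.159,0.009,-0.391,-0.210,0.842,-2.967,0.425,0.659
31,0.388,0.005,-0.432,-0.031,0.160,0.009,-0.390,-0.208,0.843,-2.881,0.396,0.651
32,0.387,0.008,-0.432,-0.032,0.159,0.009,-0.389,-0.206,0.844,-2.808,0.370,0.645
33,0.387,0.011,-0.432,-0.032,0.156,0.009,-0.389,-0.205,0.845,-2.745,0.347,0.640
34,0.386,0.014,-0.431,-0.032,0.152,0.009,-0.388,-0.203,0.846,-2.691,0.328,0.635
35,0.385,0.017,-0.431,-0.031,0.146,0.009,-0.387,-0.201,0.846,-2.646,0.311,0.631
36,0.385,0.020,-0.431,-0.030,0.140,0.009,-0.387,-0.200,0.847,-2.609,0.297,0.628
37,0.384,0.023,-0.431,-0.029,0.133,0.008,-0.386,-0.198,0.848,-2.577,0.284,0.625
38,0.383,0.025,-0.431,-0.028,0.126,0.008,-0.385,-0.197,0.848,-2.552,0.274,0.623
39,0.383,0.028,-0.431,-0.026,0.119,0.008,-0.385,-0.196,0.849,-2.531,0.265,0.621
40,0.382,0.030,-0.430,-0.024,0.112,0.008,-0.384,-0.195,0.850,-2.514,0.258,0.620
41,0.382,0.032,-0.430,-0.022,0.104,0.007,-0.384,-0.193,0.850,-2.501,0.252,0.618
42,0.382,0.034,-0.430,-0.021,0.097,0.007,-0.383,-0.192,0.851,84.215,-19.726,-3.001
43,0.400,0.034,-0.411,1.835,-0.137,1.824,-0.389,-0.203,0.848,-20.518,4.355,1.406
44,0.433,0.033,-0.381,1.459,0.002,1.178,-0.400,-0.222,0.841,-18.599,3.835,1.380
45,0.458,0.033,-0.362,1.126,0.051,0.735,-0.409,-0.236,0.834,0.029,-2.795,-2.996
46,0.478,0.026,-0.370,0.863,-0.737,-1.441,-0.423,-0.250,0.822,-18.643,4.252,2.110
47,0.493,0.014,-0.394,0.657,-0.485,-1.001,-0.437,-0.264,0.808,-16.719,3.721,1.871
48,0.505,0.006,-0.411,0.469,-0.300,-0.687,-0.447,-0.274,0.797,-14.958,3.246,1.670
49,0.512,0.002,-0.423,0.303,-0.160,-0.465,-0.454,-0.280,0.789,-13.355,2.823,1.500
50,0.517,-0.001,-0.430,0.160,-0.055,-0.308,-0.458,-0.283,0.785,-11.904,2.445,1.355
51,0.519,-0.001,-0.435,0.036,0.015,-0.197,-0.460,-0.285,0.783,-10.595,2.113,1.232
52,0.519,-0.000,-0.438,-0.068,0.051,-0.112,-0.461,-0.284,0.782,-9.439,1.832,1.126
53,0.517,0.001,-0.440,-0.152,0.079,-0.052,-0.460,-0.283,0.783,-8.413,1.583,1.036
54,0.513,0.003,-0.441,-0.218,0.101,-0.013,-0.458,-0.280,0.785,-7.500,1.363,0.959
55,0.508,0.005,-0.441,-0.269,0.119,0.006,-0.456,-0.276,0.788,-6.691,1.169,0.895
56,0.502,0.008,-0.441,-0.307,0.132,0.013,-0.453,-0.272,0.791,-5.978,0.999,0.841
57,0.496,0.010,-0.440,-0.334,0.141,0.016,-0.449,-0.267,0.795,-5.352,0.851,0.796
58,0.489,0.013,-0.440,-0.351,0.146,0.017,-0.445,-0.262,0.799,-4.805,0.722,0.757
59,0.482,0.016,-0.440,-0.360,0.148,0.017,-0.442,-0.257,0.803,-4.331,0.611,0.724
60,0.475,0.019,-0.439,-0.362,0.148,0.017,-0.438,-0.251,0.807,-3.922,0.516,0.695
61,0.467,0.022,-0.439,-0.358,0.145,0.017,-0.434,-0.246,0.811,,,


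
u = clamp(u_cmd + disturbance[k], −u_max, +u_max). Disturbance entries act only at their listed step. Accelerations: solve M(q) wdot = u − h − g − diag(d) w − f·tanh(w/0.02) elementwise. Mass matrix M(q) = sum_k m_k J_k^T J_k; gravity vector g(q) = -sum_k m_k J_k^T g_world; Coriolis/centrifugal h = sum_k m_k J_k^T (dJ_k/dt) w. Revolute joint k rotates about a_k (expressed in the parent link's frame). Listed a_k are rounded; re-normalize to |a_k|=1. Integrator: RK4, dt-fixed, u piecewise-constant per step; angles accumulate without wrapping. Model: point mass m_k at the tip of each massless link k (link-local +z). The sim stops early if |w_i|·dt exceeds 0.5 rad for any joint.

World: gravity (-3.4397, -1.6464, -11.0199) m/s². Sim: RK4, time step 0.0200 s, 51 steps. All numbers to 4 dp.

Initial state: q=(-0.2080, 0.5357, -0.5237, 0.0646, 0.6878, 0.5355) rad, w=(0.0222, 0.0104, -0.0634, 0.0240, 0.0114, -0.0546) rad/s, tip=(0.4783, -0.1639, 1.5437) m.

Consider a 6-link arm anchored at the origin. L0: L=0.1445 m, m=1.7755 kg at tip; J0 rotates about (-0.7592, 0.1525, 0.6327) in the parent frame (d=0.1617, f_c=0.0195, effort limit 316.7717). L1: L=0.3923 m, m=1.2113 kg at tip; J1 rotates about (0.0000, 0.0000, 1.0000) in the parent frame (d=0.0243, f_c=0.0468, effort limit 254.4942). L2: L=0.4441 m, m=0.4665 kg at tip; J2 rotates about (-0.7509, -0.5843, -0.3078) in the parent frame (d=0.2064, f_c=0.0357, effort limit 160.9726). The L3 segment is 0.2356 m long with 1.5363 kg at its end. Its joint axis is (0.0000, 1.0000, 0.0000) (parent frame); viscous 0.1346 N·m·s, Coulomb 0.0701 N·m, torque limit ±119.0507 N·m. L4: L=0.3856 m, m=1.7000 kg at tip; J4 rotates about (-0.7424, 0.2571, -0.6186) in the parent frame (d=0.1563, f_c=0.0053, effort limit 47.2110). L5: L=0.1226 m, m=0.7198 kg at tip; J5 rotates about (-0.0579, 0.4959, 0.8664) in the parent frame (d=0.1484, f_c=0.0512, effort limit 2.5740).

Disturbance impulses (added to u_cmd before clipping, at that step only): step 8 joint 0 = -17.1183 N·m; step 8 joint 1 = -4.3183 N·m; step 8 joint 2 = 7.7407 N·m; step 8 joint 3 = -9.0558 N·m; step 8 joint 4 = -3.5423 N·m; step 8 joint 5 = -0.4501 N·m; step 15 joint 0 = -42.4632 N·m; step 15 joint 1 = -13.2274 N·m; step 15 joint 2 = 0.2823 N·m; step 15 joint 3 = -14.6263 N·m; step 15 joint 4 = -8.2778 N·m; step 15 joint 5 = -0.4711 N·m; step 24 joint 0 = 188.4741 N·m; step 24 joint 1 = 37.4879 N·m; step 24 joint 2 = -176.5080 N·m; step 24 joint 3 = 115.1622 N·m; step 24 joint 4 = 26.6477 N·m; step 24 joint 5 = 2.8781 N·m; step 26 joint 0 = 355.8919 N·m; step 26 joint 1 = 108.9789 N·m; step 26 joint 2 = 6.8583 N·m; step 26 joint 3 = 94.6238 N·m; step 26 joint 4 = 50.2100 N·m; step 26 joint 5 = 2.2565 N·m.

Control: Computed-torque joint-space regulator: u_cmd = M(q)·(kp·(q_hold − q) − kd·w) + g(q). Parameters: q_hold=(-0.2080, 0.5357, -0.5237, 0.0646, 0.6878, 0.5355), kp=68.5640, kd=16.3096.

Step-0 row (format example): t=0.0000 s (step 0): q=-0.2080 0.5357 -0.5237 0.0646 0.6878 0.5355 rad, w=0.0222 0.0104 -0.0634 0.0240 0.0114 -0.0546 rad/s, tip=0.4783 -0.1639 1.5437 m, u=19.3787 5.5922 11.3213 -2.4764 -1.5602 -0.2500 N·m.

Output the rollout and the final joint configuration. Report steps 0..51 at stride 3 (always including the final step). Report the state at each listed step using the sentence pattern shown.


t=0.0600 s (step 3): q=-0.2071 0.5361 -0.5260 0.0650 0.6878 0.5432 rad, w=0.0095 -0.0267 -0.0106 0.0261 0.0214 -0.5038 rad/s, tip=0.4808 -0.1625 1.5424 m, u=21.6623 6.1192 9.6089 -1.2187 -1.2450 -0.2095 N·m.
t=0.1200 s (step 6): q=-0.2070 0.5361 -0.5263 0.0650 0.6873 0.5479 rad, w=0.0023 -0.0268 0.0065 0.0197 0.0176 -0.5116 rad/s, tip=0.4813 -0.1622 1.5421 m, u=22.6891 6.3489 8.8668 -0.6592 -1.1009 -0.1966 N·m.
t=0.1800 s (step 9): q=-0.2071 0.5365 -0.5261 0.0635 0.6863 0.5389 rad, w=-0.0113 0.0582 0.0057 -0.1490 -0.0933 -0.6502 rad/s, tip=0.4801 -0.1637 1.5431 m, u=28.9546 7.9067 5.8789 2.6813 0.1721 -0.0853 N·m.
t=0.2400 s (step 12): q=-0.2077 0.5388 -0.5253 0.0590 0.6809 0.5413 rad, w=-0.0043 -0.0158 0.0206 0.0031 -0.0246 -0.5029 rad/s, tip=0.4773 -0.1670 1.5453 m, u=25.6807 7.0651 7.3206 0.9932 -0.4793 -0.1457 N·m.
t=0.3000 s (step 15): q=-0.2079 0.5388 -0.5247 0.0587 0.6797 0.5459 rad, w=0.0008 -0.0310 0.0103 0.0264 0.0298 -0.5084 rad/s, tip=0.4767 -0.1676 1.5455 m, u=-18.2704 -6.5563 8.2681 -14.3873 -9.0573 -0.6418 N·m.
t=0.3600 s (step 18): q=-0.2084 0.5389 -0.5279 0.0481 0.6744 0.5494 rad, w=-0.0108 -0.0231 -0.0163 -0.0482 -0.0590 -0.5083 rad/s, tip=0.4747 -0.1757 1.5473 m, u=31.6510 9.0255 8.2194 2.7826 0.7325 -0.0901 N·m.
t=0.4200 s (step 21): q=-0.2089 0.5388 -0.5281 0.0478 0.6721 0.5535 rad, w=0.0019 -0.0344 0.0083 0.0422 0.0404 -0.5031 rad/s, tip=0.4746 -0.1773 1.5474 m, u=26.3572 7.3888 8.3917 0.9588 -0.2878 -0.1501 N·m.
t=0.4800 s (step 24): q=-0.2087 0.5384 -0.5279 0.0492 0.6744 0.5581 rad, w=0.0086 -0.0332 0.0083 0.0487 0.0821 -0.4975 rad/s, tip=0.4753 -0.1755 1.5466 m, u=212.5662 44.1743 -160.9726 115.3399 25.9071 2.5740 N·m.
t=0.5400 s (step 27): q=-0.1767 0.5014 -0.5660 0.0682 0.7104 0.5279 rad, w=1.2441 -1.2010 -0.0568 1.0197 0.2346 -0.9216 rad/s, tip=0.5264 -0.1365 1.5203 m, u=-129.2966 -38.7754 38.0801 -54.4051 -23.2522 -1.5673 N·m.
t=0.6000 s (step 30): q=-0.1393 0.4742 -0.5638 0.1048 0.7055 0.5318 rad, w=0.1926 -0.0648 0.0953 0.2645 -0.1001 -0.4545 rad/s, tip=0.5527 -0.0811 1.5087 m, u=-38.5664 -12.0259 19.3894 -22.2115 -10.0280 -0.7324 N·m.
t=0.6600 s (step 33): q=-0.1389 0.4774 -0.5573 0.1070 0.7016 0.5364 rad, w=-0.1246 0.0867 0.1361 -0.0572 -0.0228 -0.5032 rad/s, tip=0.5485 -0.0773 1.5114 m, u=1.5060 0.3230 12.0200 -8.1769 -4.2753 -0.3793 N·m.
t=0.7200 s (step 36): q=-0.1499 0.4854 -0.5488 0.1010 0.6977 0.5393 rad, w=-0.2156 0.1285 0.1451 -0.0965 -0.0497 -0.4981 rad/s, tip=0.5359 -0.0911 1.5182 m, u=18.3143 5.3824 9.0426 -2.3027 -1.8288 -0.2332 N·m.
t=0.7800 s (step 39): q=-0.1630 0.4943 -0.5409 0.0943 0.6931 0.5422 rad, w=-0.2100 0.1242 0.1230 -0.0885 -0.0504 -0.4968 rad/s, tip=0.5225 -0.1083 1.5249 m, u=24.6690 7.1776 7.9759 -0.0626 -0.8807 -0.1779 N·m.
t=0.8400 s (step 42): q=-0.1746 0.5023 -0.5346 0.0886 0.6888 0.5450 rad, w=-0.1723 0.0981 0.0956 -0.0665 -0.0362 -0.4982 rad/s, tip=0.5110 -0.1237 1.5303 m, u=26.5195 7.6254 7.7109 0.5987 -0.5919 -0.1625 N·m.
t=0.9000 s (step 45): q=-0.1838 0.5085 -0.5298 0.0843 0.6856 0.5478 rad, w=-0.1300 0.0671 0.0714 -0.0439 -0.0189 -0.5003 rad/s, tip=0.5021 -0.1357 1.5342 m, u=26.5733 7.5697 7.7594 0.6238 -0.5705 -0.1633 N·m.
t=0.9600 s (step 48): q=-0.1905 0.5130 -0.5264 0.0811 0.6833 0.5506 rad, w=-0.0929 0.0406 0.0507 -0.0291 -0.0012 -0.5026 rad/s, tip=0.4955 -0.1446 1.5368 m, u=26.0235 7.3623 7.9075 0.4371 -0.6407 -0.1693 N·m.
t=1.0200 s (step 51): q=-0.1953 0.5163 -0.5241 0.0786 0.6820 0.5537 rad, w=-0.0654 0.0266 0.0336 -0.0208 0.0122 -0.5052 rad/s, tip=0.4908 -0.1508 1.5386 m.
final q (rad): -0.1953 0.5163 -0.5241 0.0786 0.6820 0.5537


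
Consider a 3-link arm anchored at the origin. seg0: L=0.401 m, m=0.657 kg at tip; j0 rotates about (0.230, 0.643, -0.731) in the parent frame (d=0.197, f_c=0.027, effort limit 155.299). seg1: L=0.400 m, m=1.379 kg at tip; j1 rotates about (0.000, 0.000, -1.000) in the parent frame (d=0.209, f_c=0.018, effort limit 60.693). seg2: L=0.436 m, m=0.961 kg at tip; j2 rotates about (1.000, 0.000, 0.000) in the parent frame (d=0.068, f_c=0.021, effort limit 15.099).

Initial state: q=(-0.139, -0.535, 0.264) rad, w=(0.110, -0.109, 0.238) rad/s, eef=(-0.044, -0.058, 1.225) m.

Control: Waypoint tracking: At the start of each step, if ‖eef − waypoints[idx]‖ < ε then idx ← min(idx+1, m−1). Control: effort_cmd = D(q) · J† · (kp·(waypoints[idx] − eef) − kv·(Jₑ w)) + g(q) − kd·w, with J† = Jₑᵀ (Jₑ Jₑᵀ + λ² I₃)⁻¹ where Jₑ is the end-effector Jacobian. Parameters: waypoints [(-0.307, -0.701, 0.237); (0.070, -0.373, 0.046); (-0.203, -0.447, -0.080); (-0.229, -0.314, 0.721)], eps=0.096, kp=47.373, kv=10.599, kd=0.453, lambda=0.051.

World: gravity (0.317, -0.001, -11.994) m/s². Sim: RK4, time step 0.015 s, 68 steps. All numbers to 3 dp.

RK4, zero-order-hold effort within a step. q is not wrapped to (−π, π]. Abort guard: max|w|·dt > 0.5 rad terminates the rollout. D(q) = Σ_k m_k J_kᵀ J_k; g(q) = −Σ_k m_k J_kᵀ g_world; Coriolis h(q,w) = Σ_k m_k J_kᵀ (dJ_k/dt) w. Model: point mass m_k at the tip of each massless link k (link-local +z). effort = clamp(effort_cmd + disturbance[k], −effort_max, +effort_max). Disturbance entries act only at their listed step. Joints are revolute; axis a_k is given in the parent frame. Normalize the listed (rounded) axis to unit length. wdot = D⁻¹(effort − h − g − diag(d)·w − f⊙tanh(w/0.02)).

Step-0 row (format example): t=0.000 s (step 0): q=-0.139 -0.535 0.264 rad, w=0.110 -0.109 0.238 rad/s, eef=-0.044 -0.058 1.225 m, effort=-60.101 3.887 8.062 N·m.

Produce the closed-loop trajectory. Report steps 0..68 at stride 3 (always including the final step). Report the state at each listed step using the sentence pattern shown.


t=0.045 s (step 3): q=-0.251 -0.592 0.485 rad, w=-4.883 -0.594 8.838 rad/s, eef=-0.056 -0.094 1.199 m, effort=-40.749 3.539 1.033 N·m.
t=0.090 s (step 6): q=-0.517 -0.540 0.926 rad, w=-6.259 2.582 9.547 rad/s, eef=-0.102 -0.152 1.104 m, effort=6.950 1.496 -1.191 N·m.
t=0.135 s (step 9): q=-0.780 -0.388 1.296 rad, w=-5.345 3.932 6.936 rad/s, eef=-0.162 -0.210 0.975 m, effort=19.391 -0.912 -2.947 N·m.
t=0.180 s (step 12): q=-0.993 -0.196 1.556 rad, w=-4.133 4.553 4.737 rad/s, eef=-0.215 -0.273 0.849 m, effort=22.144 -3.298 -4.202 N·m.
t=0.225 s (step 15): q=-1.150 0.016 1.731 rad, w=-2.773 4.845 3.140 rad/s, eef=-0.255 -0.336 0.736 m, effort=25.169 -5.063 -4.736 N·m.
t=0.270 s (step 18): q=-1.235 0.237 1.847 rad, w=-0.882 4.971 2.063 rad/s, eef=-0.286 -0.392 0.637 m, effort=37.552 -6.146 -4.793 N·m.
t=0.315 s (step 21): q=-1.235 0.455 1.925 rad, w=-0.341 4.251 1.450 rad/s, eef=-0.316 -0.428 0.553 m, effort=-35.059 -6.254 -4.696 N·m.
t=0.360 s (step 24): q=-1.336 0.600 1.973 rad, w=-3.746 2.416 0.676 rad/s, eef=-0.339 -0.455 0.486 m, effort=-7.847 -5.553 -4.099 N·m.
t=0.405 s (step 27): q=-1.529 0.693 1.989 rad, w=-4.539 1.850 0.058 rad/s, eef=-0.344 -0.494 0.431 m, effort=10.262 -5.461 -3.324 N·m.
t=0.450 s (step 30): q=-1.724 0.773 1.982 rad, w=-3.996 1.716 -0.332 rad/s, eef=-0.336 -0.539 0.387 m, effort=17.542 -5.654 -2.635 N·m.
t=0.495 s (step 33): q=-1.882 0.847 1.962 rad, w=-3.028 1.567 -0.513 rad/s, eef=-0.322 -0.581 0.352 m, effort=18.554 -5.720 -2.136 N·m.
t=0.540 s (step 36): q=-1.997 0.913 1.938 rad, w=-2.091 1.334 -0.531 rad/s, eef=-0.308 -0.617 0.325 m, effort=16.818 -5.602 -1.847 N·m.
t=0.585 s (step 39): q=-2.074 0.967 1.916 rad, w=-1.345 1.073 -0.459 rad/s, eef=-0.296 -0.644 0.305 m, effort=4.723 -5.281 8.609 N·m.
t=0.630 s (step 42): q=-2.135 1.010 1.946 rad, w=-1.391 0.886 1.570 rad/s, eef=-0.274 -0.649 0.282 m, effort=5.180 -4.870 3.441 N·m.
t=0.675 s (step 45): q=-2.201 1.049 2.039 rad, w=-1.553 0.859 2.459 rad/s, eef=-0.236 -0.630 0.252 m, effort=3.764 -4.576 0.335 N·m.
t=0.720 s (step 48): q=-2.277 1.088 2.156 rad, w=-1.851 0.889 2.681 rad/s, eef=-0.196 -0.599 0.222 m, effort=2.536 -4.259 -1.429 N·m.
t=0.765 s (step 51): q=-2.368 1.129 2.275 rad, w=-2.186 0.934 2.553 rad/s, eef=-0.158 -0.563 0.193 m, effort=1.963 -3.888 -2.318 N·m.
t=0.810 s (step 54): q=-2.473 1.172 2.384 rad, w=-2.470 0.960 2.265 rad/s, eef=-0.125 -0.529 0.168 m, effort=1.931 -3.480 -2.656 N·m.
t=0.855 s (step 57): q=-2.589 1.215 2.478 rad, w=-2.650 0.952 1.930 rad/s, eef=-0.097 -0.500 0.149 m, effort=2.181 -3.070 -2.685 N·m.
t=0.900 s (step 60): q=-2.710 1.258 2.557 rad, w=-2.706 0.911 1.605 rad/s, eef=-0.071 -0.475 0.134 m, effort=2.473 -2.685 -2.576 N·m.
t=0.945 s (step 63): q=-2.831 1.297 2.623 rad, w=-2.644 0.845 1.318 rad/s, eef=-0.049 -0.456 0.123 m, effort=2.637 -2.345 -2.436 N·m.
t=0.990 s (step 66): q=-2.946 1.334 2.677 rad, w=-2.483 0.766 1.079 rad/s, eef=-0.029 -0.439 0.116 m, effort=2.582 -2.055 -2.326 N·m.
t=1.020 s (step 68): q=-3.019 1.356 2.707 rad, w=-2.336 0.710 0.946 rad/s, eef=-0.017 -0.430 0.113 m.
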